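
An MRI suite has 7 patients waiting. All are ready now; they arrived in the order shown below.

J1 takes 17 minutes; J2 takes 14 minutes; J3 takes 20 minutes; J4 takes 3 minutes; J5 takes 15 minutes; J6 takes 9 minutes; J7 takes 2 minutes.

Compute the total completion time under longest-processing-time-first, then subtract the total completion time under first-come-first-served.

28

LPT (decreasing processing time): J3 J1 J5 J2 J6 J4 J7.
J3: 0→20
J1: 20→37
J5: 37→52
J2: 52→66
J6: 66→75
J4: 75→78
J7: 78→80
Sum = 20+37+52+66+75+78+80 = 408.
FIFO (arrival order): J1 J2 J3 J4 J5 J6 J7.
J1: 0→17
J2: 17→31
J3: 31→51
J4: 51→54
J5: 54→69
J6: 69→78
J7: 78→80
Sum = 17+31+51+54+69+78+80 = 380.
Difference = 408 − 380 = 28.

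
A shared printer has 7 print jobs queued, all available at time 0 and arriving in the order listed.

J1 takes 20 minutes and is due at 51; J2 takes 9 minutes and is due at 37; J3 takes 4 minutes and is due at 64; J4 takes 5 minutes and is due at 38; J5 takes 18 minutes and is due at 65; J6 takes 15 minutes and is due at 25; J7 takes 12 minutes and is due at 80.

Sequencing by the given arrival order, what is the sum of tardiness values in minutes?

49

FIFO (arrival order): J1 J2 J3 J4 J5 J6 J7.
J1: 0→20, due 51, tardiness 0
J2: 20→29, due 37, tardiness 0
J3: 29→33, due 64, tardiness 0
J4: 33→38, due 38, tardiness 0
J5: 38→56, due 65, tardiness 0
J6: 56→71, due 25, tardiness 46
J7: 71→83, due 80, tardiness 3
Sum = 0+0+0+0+0+46+3 = 49.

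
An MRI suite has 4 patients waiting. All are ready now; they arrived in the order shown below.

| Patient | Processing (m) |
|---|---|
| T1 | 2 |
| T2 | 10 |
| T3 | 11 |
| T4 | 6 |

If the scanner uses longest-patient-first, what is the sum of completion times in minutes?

LPT (decreasing processing time): T3 T2 T4 T1.
T3: 0→11
T2: 11→21
T4: 21→27
T1: 27→29
Sum = 11+21+27+29 = 88.

88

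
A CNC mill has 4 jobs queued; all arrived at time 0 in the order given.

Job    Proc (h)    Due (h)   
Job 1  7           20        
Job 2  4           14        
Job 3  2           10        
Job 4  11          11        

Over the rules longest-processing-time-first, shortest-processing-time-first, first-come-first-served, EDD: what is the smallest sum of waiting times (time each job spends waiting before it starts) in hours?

LPT (decreasing processing time): Job 4 Job 1 Job 2 Job 3.
Job 4: waits 0, runs 0→11
Job 1: waits 11, runs 11→18
Job 2: waits 18, runs 18→22
Job 3: waits 22, runs 22→24
Sum = 0+11+18+22 = 51.
SPT (increasing processing time): Job 3 Job 2 Job 1 Job 4.
Job 3: waits 0, runs 0→2
Job 2: waits 2, runs 2→6
Job 1: waits 6, runs 6→13
Job 4: waits 13, runs 13→24
Sum = 0+2+6+13 = 21.
FIFO (arrival order): Job 1 Job 2 Job 3 Job 4.
Job 1: waits 0, runs 0→7
Job 2: waits 7, runs 7→11
Job 3: waits 11, runs 11→13
Job 4: waits 13, runs 13→24
Sum = 0+7+11+13 = 31.
EDD (increasing due date): Job 3 Job 4 Job 2 Job 1.
Job 3: waits 0, runs 0→2
Job 4: waits 2, runs 2→13
Job 2: waits 13, runs 13→17
Job 1: waits 17, runs 17→24
Sum = 0+2+13+17 = 32.
LPT 51, SPT 21, FIFO 31, EDD 32 → minimum 21.

21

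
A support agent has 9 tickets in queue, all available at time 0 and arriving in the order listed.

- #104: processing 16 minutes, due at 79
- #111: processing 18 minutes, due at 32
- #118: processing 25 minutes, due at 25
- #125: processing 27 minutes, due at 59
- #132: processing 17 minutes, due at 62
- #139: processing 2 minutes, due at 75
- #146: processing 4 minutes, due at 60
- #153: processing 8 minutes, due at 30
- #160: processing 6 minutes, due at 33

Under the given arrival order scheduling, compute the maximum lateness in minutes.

FIFO (arrival order): #104 #111 #118 #125 #132 #139 #146 #153 #160.
#104: 0→16, due 79, lateness -63
#111: 16→34, due 32, lateness 2
#118: 34→59, due 25, lateness 34
#125: 59→86, due 59, lateness 27
#132: 86→103, due 62, lateness 41
#139: 103→105, due 75, lateness 30
#146: 105→109, due 60, lateness 49
#153: 109→117, due 30, lateness 87
#160: 117→123, due 33, lateness 90
Maximum = 90.

90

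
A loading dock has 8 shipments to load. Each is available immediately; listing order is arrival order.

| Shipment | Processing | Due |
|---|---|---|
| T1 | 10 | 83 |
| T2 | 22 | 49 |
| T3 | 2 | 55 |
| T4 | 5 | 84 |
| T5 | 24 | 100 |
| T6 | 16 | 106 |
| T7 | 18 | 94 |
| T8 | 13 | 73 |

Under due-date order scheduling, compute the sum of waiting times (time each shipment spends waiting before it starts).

EDD (increasing due date): T2 T3 T8 T1 T4 T7 T5 T6.
T2: waits 0, runs 0→22
T3: waits 22, runs 22→24
T8: waits 24, runs 24→37
T1: waits 37, runs 37→47
T4: waits 47, runs 47→52
T7: waits 52, runs 52→70
T5: waits 70, runs 70→94
T6: waits 94, runs 94→110
Sum = 0+22+24+37+47+52+70+94 = 346.

346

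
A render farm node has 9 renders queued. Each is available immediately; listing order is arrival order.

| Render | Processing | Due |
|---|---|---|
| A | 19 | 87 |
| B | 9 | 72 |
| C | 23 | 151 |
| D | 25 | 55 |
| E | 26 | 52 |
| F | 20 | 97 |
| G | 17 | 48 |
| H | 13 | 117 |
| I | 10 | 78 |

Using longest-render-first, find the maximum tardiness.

90

LPT (decreasing processing time): E D C F A G H I B.
E: 0→26, due 52, tardiness 0
D: 26→51, due 55, tardiness 0
C: 51→74, due 151, tardiness 0
F: 74→94, due 97, tardiness 0
A: 94→113, due 87, tardiness 26
G: 113→130, due 48, tardiness 82
H: 130→143, due 117, tardiness 26
I: 143→153, due 78, tardiness 75
B: 153→162, due 72, tardiness 90
Maximum = 90.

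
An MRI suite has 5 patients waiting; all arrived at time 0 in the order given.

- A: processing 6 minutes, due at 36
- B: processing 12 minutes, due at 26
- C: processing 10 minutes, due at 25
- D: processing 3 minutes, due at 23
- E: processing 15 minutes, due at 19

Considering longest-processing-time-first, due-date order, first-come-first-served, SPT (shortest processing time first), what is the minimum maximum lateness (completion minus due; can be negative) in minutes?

14

LPT (decreasing processing time): E B C A D.
E: 0→15, due 19, lateness -4
B: 15→27, due 26, lateness 1
C: 27→37, due 25, lateness 12
A: 37→43, due 36, lateness 7
D: 43→46, due 23, lateness 23
Maximum = 23.
EDD (increasing due date): E D C B A.
E: 0→15, due 19, lateness -4
D: 15→18, due 23, lateness -5
C: 18→28, due 25, lateness 3
B: 28→40, due 26, lateness 14
A: 40→46, due 36, lateness 10
Maximum = 14.
FIFO (arrival order): A B C D E.
A: 0→6, due 36, lateness -30
B: 6→18, due 26, lateness -8
C: 18→28, due 25, lateness 3
D: 28→31, due 23, lateness 8
E: 31→46, due 19, lateness 27
Maximum = 27.
SPT (increasing processing time): D A C B E.
D: 0→3, due 23, lateness -20
A: 3→9, due 36, lateness -27
C: 9→19, due 25, lateness -6
B: 19→31, due 26, lateness 5
E: 31→46, due 19, lateness 27
Maximum = 27.
LPT 23, EDD 14, FIFO 27, SPT 27 → minimum 14.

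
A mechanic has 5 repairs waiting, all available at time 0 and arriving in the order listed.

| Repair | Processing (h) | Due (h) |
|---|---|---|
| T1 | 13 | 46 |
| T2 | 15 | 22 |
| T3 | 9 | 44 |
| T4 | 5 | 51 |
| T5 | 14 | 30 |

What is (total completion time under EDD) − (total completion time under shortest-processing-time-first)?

46

EDD (increasing due date): T2 T5 T3 T1 T4.
T2: 0→15
T5: 15→29
T3: 29→38
T1: 38→51
T4: 51→56
Sum = 15+29+38+51+56 = 189.
SPT (increasing processing time): T4 T3 T1 T5 T2.
T4: 0→5
T3: 5→14
T1: 14→27
T5: 27→41
T2: 41→56
Sum = 5+14+27+41+56 = 143.
Difference = 189 − 143 = 46.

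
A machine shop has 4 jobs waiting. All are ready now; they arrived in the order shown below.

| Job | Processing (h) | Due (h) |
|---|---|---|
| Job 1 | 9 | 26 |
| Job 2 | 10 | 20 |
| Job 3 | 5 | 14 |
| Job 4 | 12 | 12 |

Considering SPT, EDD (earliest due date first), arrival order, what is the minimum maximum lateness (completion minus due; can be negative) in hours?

10

SPT (increasing processing time): Job 3 Job 1 Job 2 Job 4.
Job 3: 0→5, due 14, lateness -9
Job 1: 5→14, due 26, lateness -12
Job 2: 14→24, due 20, lateness 4
Job 4: 24→36, due 12, lateness 24
Maximum = 24.
EDD (increasing due date): Job 4 Job 3 Job 2 Job 1.
Job 4: 0→12, due 12, lateness 0
Job 3: 12→17, due 14, lateness 3
Job 2: 17→27, due 20, lateness 7
Job 1: 27→36, due 26, lateness 10
Maximum = 10.
FIFO (arrival order): Job 1 Job 2 Job 3 Job 4.
Job 1: 0→9, due 26, lateness -17
Job 2: 9→19, due 20, lateness -1
Job 3: 19→24, due 14, lateness 10
Job 4: 24→36, due 12, lateness 24
Maximum = 24.
SPT 24, EDD 10, FIFO 24 → minimum 10.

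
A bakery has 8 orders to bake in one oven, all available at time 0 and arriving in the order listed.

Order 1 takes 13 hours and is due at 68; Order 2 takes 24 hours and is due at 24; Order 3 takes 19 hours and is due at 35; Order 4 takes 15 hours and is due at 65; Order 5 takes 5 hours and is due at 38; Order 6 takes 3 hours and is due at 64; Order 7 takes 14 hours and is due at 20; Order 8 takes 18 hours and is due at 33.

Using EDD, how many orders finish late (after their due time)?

EDD (increasing due date): Order 7 Order 2 Order 8 Order 3 Order 5 Order 6 Order 4 Order 1.
Order 7: 0→14, due 20, tardiness 0
Order 2: 14→38, due 24, tardiness 14
Order 8: 38→56, due 33, tardiness 23
Order 3: 56→75, due 35, tardiness 40
Order 5: 75→80, due 38, tardiness 42
Order 6: 80→83, due 64, tardiness 19
Order 4: 83→98, due 65, tardiness 33
Order 1: 98→111, due 68, tardiness 43
Late orders: 7.

7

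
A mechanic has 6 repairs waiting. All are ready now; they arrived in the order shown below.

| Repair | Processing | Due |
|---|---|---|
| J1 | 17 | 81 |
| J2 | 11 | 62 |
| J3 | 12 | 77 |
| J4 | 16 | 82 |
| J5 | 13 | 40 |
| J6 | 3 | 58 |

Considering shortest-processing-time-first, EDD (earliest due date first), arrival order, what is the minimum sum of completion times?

SPT (increasing processing time): J6 J2 J3 J5 J4 J1.
J6: 0→3
J2: 3→14
J3: 14→26
J5: 26→39
J4: 39→55
J1: 55→72
Sum = 3+14+26+39+55+72 = 209.
EDD (increasing due date): J5 J6 J2 J3 J1 J4.
J5: 0→13
J6: 13→16
J2: 16→27
J3: 27→39
J1: 39→56
J4: 56→72
Sum = 13+16+27+39+56+72 = 223.
FIFO (arrival order): J1 J2 J3 J4 J5 J6.
J1: 0→17
J2: 17→28
J3: 28→40
J4: 40→56
J5: 56→69
J6: 69→72
Sum = 17+28+40+56+69+72 = 282.
SPT 209, EDD 223, FIFO 282 → minimum 209.

209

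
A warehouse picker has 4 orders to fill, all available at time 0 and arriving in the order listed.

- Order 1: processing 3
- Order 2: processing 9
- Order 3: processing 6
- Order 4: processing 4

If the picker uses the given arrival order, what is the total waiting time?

FIFO (arrival order): Order 1 Order 2 Order 3 Order 4.
Order 1: waits 0, runs 0→3
Order 2: waits 3, runs 3→12
Order 3: waits 12, runs 12→18
Order 4: waits 18, runs 18→22
Sum = 0+3+12+18 = 33.

33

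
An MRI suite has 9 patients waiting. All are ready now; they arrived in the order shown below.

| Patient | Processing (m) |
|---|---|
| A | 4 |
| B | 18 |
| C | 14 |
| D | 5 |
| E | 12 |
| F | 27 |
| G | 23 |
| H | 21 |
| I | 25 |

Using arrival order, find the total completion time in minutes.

612

FIFO (arrival order): A B C D E F G H I.
A: 0→4
B: 4→22
C: 22→36
D: 36→41
E: 41→53
F: 53→80
G: 80→103
H: 103→124
I: 124→149
Sum = 4+22+36+41+53+80+103+124+149 = 612.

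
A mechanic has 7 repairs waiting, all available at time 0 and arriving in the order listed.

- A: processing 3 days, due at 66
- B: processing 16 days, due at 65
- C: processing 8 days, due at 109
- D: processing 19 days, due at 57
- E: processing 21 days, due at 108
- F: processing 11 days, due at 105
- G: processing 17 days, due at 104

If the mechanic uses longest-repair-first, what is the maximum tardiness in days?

29

LPT (decreasing processing time): E D G B F C A.
E: 0→21, due 108, tardiness 0
D: 21→40, due 57, tardiness 0
G: 40→57, due 104, tardiness 0
B: 57→73, due 65, tardiness 8
F: 73→84, due 105, tardiness 0
C: 84→92, due 109, tardiness 0
A: 92→95, due 66, tardiness 29
Maximum = 29.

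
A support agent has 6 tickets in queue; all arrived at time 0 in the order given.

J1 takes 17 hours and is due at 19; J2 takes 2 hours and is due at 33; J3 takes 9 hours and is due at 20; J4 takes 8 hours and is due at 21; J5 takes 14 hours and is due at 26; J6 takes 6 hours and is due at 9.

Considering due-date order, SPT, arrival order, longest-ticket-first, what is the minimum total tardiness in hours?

EDD (increasing due date): J6 J1 J3 J4 J5 J2.
J6: 0→6, due 9, tardiness 0
J1: 6→23, due 19, tardiness 4
J3: 23→32, due 20, tardiness 12
J4: 32→40, due 21, tardiness 19
J5: 40→54, due 26, tardiness 28
J2: 54→56, due 33, tardiness 23
Sum = 0+4+12+19+28+23 = 86.
SPT (increasing processing time): J2 J6 J4 J3 J5 J1.
J2: 0→2, due 33, tardiness 0
J6: 2→8, due 9, tardiness 0
J4: 8→16, due 21, tardiness 0
J3: 16→25, due 20, tardiness 5
J5: 25→39, due 26, tardiness 13
J1: 39→56, due 19, tardiness 37
Sum = 0+0+0+5+13+37 = 55.
FIFO (arrival order): J1 J2 J3 J4 J5 J6.
J1: 0→17, due 19, tardiness 0
J2: 17→19, due 33, tardiness 0
J3: 19→28, due 20, tardiness 8
J4: 28→36, due 21, tardiness 15
J5: 36→50, due 26, tardiness 24
J6: 50→56, due 9, tardiness 47
Sum = 0+0+8+15+24+47 = 94.
LPT (decreasing processing time): J1 J5 J3 J4 J6 J2.
J1: 0→17, due 19, tardiness 0
J5: 17→31, due 26, tardiness 5
J3: 31→40, due 20, tardiness 20
J4: 40→48, due 21, tardiness 27
J6: 48→54, due 9, tardiness 45
J2: 54→56, due 33, tardiness 23
Sum = 0+5+20+27+45+23 = 120.
EDD 86, SPT 55, FIFO 94, LPT 120 → minimum 55.

55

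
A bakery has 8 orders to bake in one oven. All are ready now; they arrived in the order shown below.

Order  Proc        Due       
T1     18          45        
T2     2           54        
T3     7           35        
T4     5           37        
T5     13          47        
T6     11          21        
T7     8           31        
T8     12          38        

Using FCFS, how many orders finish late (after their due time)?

FIFO (arrival order): T1 T2 T3 T4 T5 T6 T7 T8.
T1: 0→18, due 45, tardiness 0
T2: 18→20, due 54, tardiness 0
T3: 20→27, due 35, tardiness 0
T4: 27→32, due 37, tardiness 0
T5: 32→45, due 47, tardiness 0
T6: 45→56, due 21, tardiness 35
T7: 56→64, due 31, tardiness 33
T8: 64→76, due 38, tardiness 38
Late orders: 3.

3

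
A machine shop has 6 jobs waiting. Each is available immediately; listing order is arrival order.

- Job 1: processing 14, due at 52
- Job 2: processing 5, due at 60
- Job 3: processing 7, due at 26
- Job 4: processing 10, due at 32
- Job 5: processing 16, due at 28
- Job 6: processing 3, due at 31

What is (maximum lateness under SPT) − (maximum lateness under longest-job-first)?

SPT (increasing processing time): Job 6 Job 2 Job 3 Job 4 Job 1 Job 5.
Job 6: 0→3, due 31, lateness -28
Job 2: 3→8, due 60, lateness -52
Job 3: 8→15, due 26, lateness -11
Job 4: 15→25, due 32, lateness -7
Job 1: 25→39, due 52, lateness -13
Job 5: 39→55, due 28, lateness 27
Maximum = 27.
LPT (decreasing processing time): Job 5 Job 1 Job 4 Job 3 Job 2 Job 6.
Job 5: 0→16, due 28, lateness -12
Job 1: 16→30, due 52, lateness -22
Job 4: 30→40, due 32, lateness 8
Job 3: 40→47, due 26, lateness 21
Job 2: 47→52, due 60, lateness -8
Job 6: 52→55, due 31, lateness 24
Maximum = 24.
Difference = 27 − 24 = 3.

3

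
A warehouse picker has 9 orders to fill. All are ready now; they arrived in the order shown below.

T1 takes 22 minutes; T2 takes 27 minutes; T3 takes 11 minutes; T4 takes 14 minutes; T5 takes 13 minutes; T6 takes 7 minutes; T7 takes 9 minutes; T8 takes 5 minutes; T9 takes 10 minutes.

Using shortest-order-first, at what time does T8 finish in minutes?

5

SPT (increasing processing time): T8 T6 T7 T9 T3 T5 T4 T1 T2.
T8: 0→5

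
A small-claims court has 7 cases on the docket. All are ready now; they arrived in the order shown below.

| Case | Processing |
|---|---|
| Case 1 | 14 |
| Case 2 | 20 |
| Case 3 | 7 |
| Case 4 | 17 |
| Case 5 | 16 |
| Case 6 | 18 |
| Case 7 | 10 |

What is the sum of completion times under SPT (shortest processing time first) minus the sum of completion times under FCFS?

SPT (increasing processing time): Case 3 Case 7 Case 1 Case 5 Case 4 Case 6 Case 2.
Case 3: 0→7
Case 7: 7→17
Case 1: 17→31
Case 5: 31→47
Case 4: 47→64
Case 6: 64→82
Case 2: 82→102
Sum = 7+17+31+47+64+82+102 = 350.
FIFO (arrival order): Case 1 Case 2 Case 3 Case 4 Case 5 Case 6 Case 7.
Case 1: 0→14
Case 2: 14→34
Case 3: 34→41
Case 4: 41→58
Case 5: 58→74
Case 6: 74→92
Case 7: 92→102
Sum = 14+34+41+58+74+92+102 = 415.
Difference = 350 − 415 = -65.

-65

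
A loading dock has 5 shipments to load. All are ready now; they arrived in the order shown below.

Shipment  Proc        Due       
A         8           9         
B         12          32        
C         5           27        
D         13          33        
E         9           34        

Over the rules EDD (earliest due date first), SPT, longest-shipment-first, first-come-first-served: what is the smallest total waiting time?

EDD (increasing due date): A C B D E.
A: waits 0, runs 0→8
C: waits 8, runs 8→13
B: waits 13, runs 13→25
D: waits 25, runs 25→38
E: waits 38, runs 38→47
Sum = 0+8+13+25+38 = 84.
SPT (increasing processing time): C A E B D.
C: waits 0, runs 0→5
A: waits 5, runs 5→13
E: waits 13, runs 13→22
B: waits 22, runs 22→34
D: waits 34, runs 34→47
Sum = 0+5+13+22+34 = 74.
LPT (decreasing processing time): D B E A C.
D: waits 0, runs 0→13
B: waits 13, runs 13→25
E: waits 25, runs 25→34
A: waits 34, runs 34→42
C: waits 42, runs 42→47
Sum = 0+13+25+34+42 = 114.
FIFO (arrival order): A B C D E.
A: waits 0, runs 0→8
B: waits 8, runs 8→20
C: waits 20, runs 20→25
D: waits 25, runs 25→38
E: waits 38, runs 38→47
Sum = 0+8+20+25+38 = 91.
EDD 84, SPT 74, LPT 114, FIFO 91 → minimum 74.

74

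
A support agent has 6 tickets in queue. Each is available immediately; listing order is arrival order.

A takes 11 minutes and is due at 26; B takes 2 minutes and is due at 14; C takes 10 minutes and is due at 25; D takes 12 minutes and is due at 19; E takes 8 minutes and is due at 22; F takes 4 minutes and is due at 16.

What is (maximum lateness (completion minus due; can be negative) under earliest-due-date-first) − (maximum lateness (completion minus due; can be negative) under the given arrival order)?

EDD (increasing due date): B F D E C A.
B: 0→2, due 14, lateness -12
F: 2→6, due 16, lateness -10
D: 6→18, due 19, lateness -1
E: 18→26, due 22, lateness 4
C: 26→36, due 25, lateness 11
A: 36→47, due 26, lateness 21
Maximum = 21.
FIFO (arrival order): A B C D E F.
A: 0→11, due 26, lateness -15
B: 11→13, due 14, lateness -1
C: 13→23, due 25, lateness -2
D: 23→35, due 19, lateness 16
E: 35→43, due 22, lateness 21
F: 43→47, due 16, lateness 31
Maximum = 31.
Difference = 21 − 31 = -10.

-10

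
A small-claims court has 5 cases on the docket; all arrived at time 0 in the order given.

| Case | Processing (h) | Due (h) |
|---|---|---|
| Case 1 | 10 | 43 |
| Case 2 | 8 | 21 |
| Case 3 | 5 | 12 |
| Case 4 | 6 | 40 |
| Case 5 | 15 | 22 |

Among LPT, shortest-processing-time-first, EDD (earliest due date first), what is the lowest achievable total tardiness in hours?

LPT (decreasing processing time): Case 5 Case 1 Case 2 Case 4 Case 3.
Case 5: 0→15, due 22, tardiness 0
Case 1: 15→25, due 43, tardiness 0
Case 2: 25→33, due 21, tardiness 12
Case 4: 33→39, due 40, tardiness 0
Case 3: 39→44, due 12, tardiness 32
Sum = 0+0+12+0+32 = 44.
SPT (increasing processing time): Case 3 Case 4 Case 2 Case 1 Case 5.
Case 3: 0→5, due 12, tardiness 0
Case 4: 5→11, due 40, tardiness 0
Case 2: 11→19, due 21, tardiness 0
Case 1: 19→29, due 43, tardiness 0
Case 5: 29→44, due 22, tardiness 22
Sum = 0+0+0+0+22 = 22.
EDD (increasing due date): Case 3 Case 2 Case 5 Case 4 Case 1.
Case 3: 0→5, due 12, tardiness 0
Case 2: 5→13, due 21, tardiness 0
Case 5: 13→28, due 22, tardiness 6
Case 4: 28→34, due 40, tardiness 0
Case 1: 34→44, due 43, tardiness 1
Sum = 0+0+6+0+1 = 7.
LPT 44, SPT 22, EDD 7 → minimum 7.

7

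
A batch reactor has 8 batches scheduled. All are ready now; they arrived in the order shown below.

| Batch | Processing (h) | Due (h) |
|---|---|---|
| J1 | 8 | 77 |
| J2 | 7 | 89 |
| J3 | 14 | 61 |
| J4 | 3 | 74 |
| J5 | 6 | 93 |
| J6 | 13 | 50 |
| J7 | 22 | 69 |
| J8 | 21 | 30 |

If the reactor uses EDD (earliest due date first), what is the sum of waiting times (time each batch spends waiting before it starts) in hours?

415

EDD (increasing due date): J8 J6 J3 J7 J4 J1 J2 J5.
J8: waits 0, runs 0→21
J6: waits 21, runs 21→34
J3: waits 34, runs 34→48
J7: waits 48, runs 48→70
J4: waits 70, runs 70→73
J1: waits 73, runs 73→81
J2: waits 81, runs 81→88
J5: waits 88, runs 88→94
Sum = 0+21+34+48+70+73+81+88 = 415.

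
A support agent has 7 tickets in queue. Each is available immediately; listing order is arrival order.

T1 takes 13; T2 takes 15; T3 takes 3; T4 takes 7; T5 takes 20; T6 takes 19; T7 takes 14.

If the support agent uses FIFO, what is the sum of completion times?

FIFO (arrival order): T1 T2 T3 T4 T5 T6 T7.
T1: 0→13
T2: 13→28
T3: 28→31
T4: 31→38
T5: 38→58
T6: 58→77
T7: 77→91
Sum = 13+28+31+38+58+77+91 = 336.

336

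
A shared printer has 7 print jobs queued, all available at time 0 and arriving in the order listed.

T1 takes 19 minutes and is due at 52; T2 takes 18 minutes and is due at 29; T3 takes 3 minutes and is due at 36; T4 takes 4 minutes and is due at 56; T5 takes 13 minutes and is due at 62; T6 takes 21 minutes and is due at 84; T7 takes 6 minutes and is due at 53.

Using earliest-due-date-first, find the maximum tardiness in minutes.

1

EDD (increasing due date): T2 T3 T1 T7 T4 T5 T6.
T2: 0→18, due 29, tardiness 0
T3: 18→21, due 36, tardiness 0
T1: 21→40, due 52, tardiness 0
T7: 40→46, due 53, tardiness 0
T4: 46→50, due 56, tardiness 0
T5: 50→63, due 62, tardiness 1
T6: 63→84, due 84, tardiness 0
Maximum = 1.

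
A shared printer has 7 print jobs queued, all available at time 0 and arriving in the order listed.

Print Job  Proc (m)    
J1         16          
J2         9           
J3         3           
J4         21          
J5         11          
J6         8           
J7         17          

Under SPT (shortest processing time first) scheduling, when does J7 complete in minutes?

64

SPT (increasing processing time): J3 J6 J2 J5 J1 J7 J4.
J3: 0→3
J6: 3→11
J2: 11→20
J5: 20→31
J1: 31→47
J7: 47→64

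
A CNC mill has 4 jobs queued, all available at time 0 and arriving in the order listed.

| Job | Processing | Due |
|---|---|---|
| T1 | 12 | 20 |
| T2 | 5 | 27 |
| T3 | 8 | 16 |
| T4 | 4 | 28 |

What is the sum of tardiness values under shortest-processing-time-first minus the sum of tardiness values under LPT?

5

SPT (increasing processing time): T4 T2 T3 T1.
T4: 0→4, due 28, tardiness 0
T2: 4→9, due 27, tardiness 0
T3: 9→17, due 16, tardiness 1
T1: 17→29, due 20, tardiness 9
Sum = 0+0+1+9 = 10.
LPT (decreasing processing time): T1 T3 T2 T4.
T1: 0→12, due 20, tardiness 0
T3: 12→20, due 16, tardiness 4
T2: 20→25, due 27, tardiness 0
T4: 25→29, due 28, tardiness 1
Sum = 0+4+0+1 = 5.
Difference = 10 − 5 = 5.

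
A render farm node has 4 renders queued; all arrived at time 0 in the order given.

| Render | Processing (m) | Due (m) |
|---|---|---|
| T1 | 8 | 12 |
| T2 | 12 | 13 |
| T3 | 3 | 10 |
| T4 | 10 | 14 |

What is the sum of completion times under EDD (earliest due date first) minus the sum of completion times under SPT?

EDD (increasing due date): T3 T1 T2 T4.
T3: 0→3
T1: 3→11
T2: 11→23
T4: 23→33
Sum = 3+11+23+33 = 70.
SPT (increasing processing time): T3 T1 T4 T2.
T3: 0→3
T1: 3→11
T4: 11→21
T2: 21→33
Sum = 3+11+21+33 = 68.
Difference = 70 − 68 = 2.

2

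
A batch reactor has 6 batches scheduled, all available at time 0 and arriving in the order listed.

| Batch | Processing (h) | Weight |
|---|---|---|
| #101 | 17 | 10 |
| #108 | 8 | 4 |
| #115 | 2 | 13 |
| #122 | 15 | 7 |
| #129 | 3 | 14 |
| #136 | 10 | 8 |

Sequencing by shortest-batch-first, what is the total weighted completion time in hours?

1148

SPT (increasing processing time): #115 #129 #108 #136 #122 #101.
#115: finishes 2, weight 13, w·C = 26
#129: finishes 5, weight 14, w·C = 70
#108: finishes 13, weight 4, w·C = 52
#136: finishes 23, weight 8, w·C = 184
#122: finishes 38, weight 7, w·C = 266
#101: finishes 55, weight 10, w·C = 550
Sum = 26+70+52+184+266+550 = 1148.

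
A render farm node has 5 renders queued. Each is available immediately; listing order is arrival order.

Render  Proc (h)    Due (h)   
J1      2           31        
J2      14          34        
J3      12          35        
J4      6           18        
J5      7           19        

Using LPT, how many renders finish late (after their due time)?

LPT (decreasing processing time): J2 J3 J5 J4 J1.
J2: 0→14, due 34, tardiness 0
J3: 14→26, due 35, tardiness 0
J5: 26→33, due 19, tardiness 14
J4: 33→39, due 18, tardiness 21
J1: 39→41, due 31, tardiness 10
Late renders: 3.

3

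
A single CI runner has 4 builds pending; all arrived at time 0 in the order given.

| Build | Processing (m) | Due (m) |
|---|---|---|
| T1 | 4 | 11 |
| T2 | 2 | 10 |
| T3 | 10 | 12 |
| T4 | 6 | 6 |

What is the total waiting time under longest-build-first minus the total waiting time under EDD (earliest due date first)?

LPT (decreasing processing time): T3 T4 T1 T2.
T3: waits 0, runs 0→10
T4: waits 10, runs 10→16
T1: waits 16, runs 16→20
T2: waits 20, runs 20→22
Sum = 0+10+16+20 = 46.
EDD (increasing due date): T4 T2 T1 T3.
T4: waits 0, runs 0→6
T2: waits 6, runs 6→8
T1: waits 8, runs 8→12
T3: waits 12, runs 12→22
Sum = 0+6+8+12 = 26.
Difference = 46 − 26 = 20.

20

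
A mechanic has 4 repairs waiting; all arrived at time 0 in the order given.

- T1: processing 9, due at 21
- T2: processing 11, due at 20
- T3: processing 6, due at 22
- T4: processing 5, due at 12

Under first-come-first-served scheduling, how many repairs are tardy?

2

FIFO (arrival order): T1 T2 T3 T4.
T1: 0→9, due 21, tardiness 0
T2: 9→20, due 20, tardiness 0
T3: 20→26, due 22, tardiness 4
T4: 26→31, due 12, tardiness 19
Late repairs: 2.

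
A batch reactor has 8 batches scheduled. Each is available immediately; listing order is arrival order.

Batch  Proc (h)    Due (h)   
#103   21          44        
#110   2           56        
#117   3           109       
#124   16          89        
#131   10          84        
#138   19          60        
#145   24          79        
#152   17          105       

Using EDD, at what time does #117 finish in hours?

112

EDD (increasing due date): #103 #110 #138 #145 #131 #124 #152 #117.
#103: 0→21
#110: 21→23
#138: 23→42
#145: 42→66
#131: 66→76
#124: 76→92
#152: 92→109
#117: 109→112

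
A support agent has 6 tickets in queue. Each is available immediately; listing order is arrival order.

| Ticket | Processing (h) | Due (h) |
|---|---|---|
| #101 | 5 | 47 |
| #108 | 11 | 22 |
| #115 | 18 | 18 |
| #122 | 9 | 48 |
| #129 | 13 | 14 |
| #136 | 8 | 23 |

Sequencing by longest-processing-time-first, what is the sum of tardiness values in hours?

LPT (decreasing processing time): #115 #129 #108 #122 #136 #101.
#115: 0→18, due 18, tardiness 0
#129: 18→31, due 14, tardiness 17
#108: 31→42, due 22, tardiness 20
#122: 42→51, due 48, tardiness 3
#136: 51→59, due 23, tardiness 36
#101: 59→64, due 47, tardiness 17
Sum = 0+17+20+3+36+17 = 93.

93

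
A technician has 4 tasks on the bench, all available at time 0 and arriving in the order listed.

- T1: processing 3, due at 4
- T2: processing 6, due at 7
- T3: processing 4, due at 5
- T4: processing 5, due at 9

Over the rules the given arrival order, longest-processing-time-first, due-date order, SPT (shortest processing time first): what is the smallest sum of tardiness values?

16

FIFO (arrival order): T1 T2 T3 T4.
T1: 0→3, due 4, tardiness 0
T2: 3→9, due 7, tardiness 2
T3: 9→13, due 5, tardiness 8
T4: 13→18, due 9, tardiness 9
Sum = 0+2+8+9 = 19.
LPT (decreasing processing time): T2 T4 T3 T1.
T2: 0→6, due 7, tardiness 0
T4: 6→11, due 9, tardiness 2
T3: 11→15, due 5, tardiness 10
T1: 15→18, due 4, tardiness 14
Sum = 0+2+10+14 = 26.
EDD (increasing due date): T1 T3 T2 T4.
T1: 0→3, due 4, tardiness 0
T3: 3→7, due 5, tardiness 2
T2: 7→13, due 7, tardiness 6
T4: 13→18, due 9, tardiness 9
Sum = 0+2+6+9 = 17.
SPT (increasing processing time): T1 T3 T4 T2.
T1: 0→3, due 4, tardiness 0
T3: 3→7, due 5, tardiness 2
T4: 7→12, due 9, tardiness 3
T2: 12→18, due 7, tardiness 11
Sum = 0+2+3+11 = 16.
FIFO 19, LPT 26, EDD 17, SPT 16 → minimum 16.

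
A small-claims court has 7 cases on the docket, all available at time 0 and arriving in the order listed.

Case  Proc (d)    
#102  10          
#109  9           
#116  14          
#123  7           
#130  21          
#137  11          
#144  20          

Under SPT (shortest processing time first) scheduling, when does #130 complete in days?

SPT (increasing processing time): #123 #109 #102 #137 #116 #144 #130.
#123: 0→7
#109: 7→16
#102: 16→26
#137: 26→37
#116: 37→51
#144: 51→71
#130: 71→92

92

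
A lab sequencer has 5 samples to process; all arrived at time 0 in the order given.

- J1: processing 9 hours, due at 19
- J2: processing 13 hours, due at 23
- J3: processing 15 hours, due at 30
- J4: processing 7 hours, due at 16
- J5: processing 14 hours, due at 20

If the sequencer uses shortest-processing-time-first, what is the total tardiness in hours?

SPT (increasing processing time): J4 J1 J2 J5 J3.
J4: 0→7, due 16, tardiness 0
J1: 7→16, due 19, tardiness 0
J2: 16→29, due 23, tardiness 6
J5: 29→43, due 20, tardiness 23
J3: 43→58, due 30, tardiness 28
Sum = 0+0+6+23+28 = 57.

57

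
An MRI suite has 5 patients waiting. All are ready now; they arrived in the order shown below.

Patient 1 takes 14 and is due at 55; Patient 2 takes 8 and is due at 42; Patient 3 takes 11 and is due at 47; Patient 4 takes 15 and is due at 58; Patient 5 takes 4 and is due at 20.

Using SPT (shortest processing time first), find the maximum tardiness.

0

SPT (increasing processing time): Patient 5 Patient 2 Patient 3 Patient 1 Patient 4.
Patient 5: 0→4, due 20, tardiness 0
Patient 2: 4→12, due 42, tardiness 0
Patient 3: 12→23, due 47, tardiness 0
Patient 1: 23→37, due 55, tardiness 0
Patient 4: 37→52, due 58, tardiness 0
Maximum = 0.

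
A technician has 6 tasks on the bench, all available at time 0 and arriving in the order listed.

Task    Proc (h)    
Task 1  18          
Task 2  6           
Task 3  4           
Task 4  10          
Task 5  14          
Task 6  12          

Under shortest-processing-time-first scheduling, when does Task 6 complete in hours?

32

SPT (increasing processing time): Task 3 Task 2 Task 4 Task 6 Task 5 Task 1.
Task 3: 0→4
Task 2: 4→10
Task 4: 10→20
Task 6: 20→32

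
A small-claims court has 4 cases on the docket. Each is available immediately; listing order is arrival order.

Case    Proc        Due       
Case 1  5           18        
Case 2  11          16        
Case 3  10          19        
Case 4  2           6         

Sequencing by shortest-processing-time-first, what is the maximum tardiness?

12

SPT (increasing processing time): Case 4 Case 1 Case 3 Case 2.
Case 4: 0→2, due 6, tardiness 0
Case 1: 2→7, due 18, tardiness 0
Case 3: 7→17, due 19, tardiness 0
Case 2: 17→28, due 16, tardiness 12
Maximum = 12.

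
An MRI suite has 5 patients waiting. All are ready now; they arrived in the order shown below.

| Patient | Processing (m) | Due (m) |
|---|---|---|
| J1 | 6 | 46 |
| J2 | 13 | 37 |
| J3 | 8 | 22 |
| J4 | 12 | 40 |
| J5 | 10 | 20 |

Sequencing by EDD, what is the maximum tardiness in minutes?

EDD (increasing due date): J5 J3 J2 J4 J1.
J5: 0→10, due 20, tardiness 0
J3: 10→18, due 22, tardiness 0
J2: 18→31, due 37, tardiness 0
J4: 31→43, due 40, tardiness 3
J1: 43→49, due 46, tardiness 3
Maximum = 3.

3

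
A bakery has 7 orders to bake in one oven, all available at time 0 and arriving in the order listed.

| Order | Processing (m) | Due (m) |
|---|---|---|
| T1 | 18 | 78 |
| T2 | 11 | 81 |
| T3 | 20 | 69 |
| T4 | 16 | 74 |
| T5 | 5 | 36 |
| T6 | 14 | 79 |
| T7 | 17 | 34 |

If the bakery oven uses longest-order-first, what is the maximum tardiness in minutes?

LPT (decreasing processing time): T3 T1 T7 T4 T6 T2 T5.
T3: 0→20, due 69, tardiness 0
T1: 20→38, due 78, tardiness 0
T7: 38→55, due 34, tardiness 21
T4: 55→71, due 74, tardiness 0
T6: 71→85, due 79, tardiness 6
T2: 85→96, due 81, tardiness 15
T5: 96→101, due 36, tardiness 65
Maximum = 65.

65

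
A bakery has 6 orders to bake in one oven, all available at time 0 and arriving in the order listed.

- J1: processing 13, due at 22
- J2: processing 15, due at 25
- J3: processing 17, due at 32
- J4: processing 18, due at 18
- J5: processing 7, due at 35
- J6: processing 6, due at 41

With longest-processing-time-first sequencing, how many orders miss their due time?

5

LPT (decreasing processing time): J4 J3 J2 J1 J5 J6.
J4: 0→18, due 18, tardiness 0
J3: 18→35, due 32, tardiness 3
J2: 35→50, due 25, tardiness 25
J1: 50→63, due 22, tardiness 41
J5: 63→70, due 35, tardiness 35
J6: 70→76, due 41, tardiness 35
Late orders: 5.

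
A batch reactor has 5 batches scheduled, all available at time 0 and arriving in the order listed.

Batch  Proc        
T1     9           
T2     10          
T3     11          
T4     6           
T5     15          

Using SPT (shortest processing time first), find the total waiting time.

SPT (increasing processing time): T4 T1 T2 T3 T5.
T4: waits 0, runs 0→6
T1: waits 6, runs 6→15
T2: waits 15, runs 15→25
T3: waits 25, runs 25→36
T5: waits 36, runs 36→51
Sum = 0+6+15+25+36 = 82.

82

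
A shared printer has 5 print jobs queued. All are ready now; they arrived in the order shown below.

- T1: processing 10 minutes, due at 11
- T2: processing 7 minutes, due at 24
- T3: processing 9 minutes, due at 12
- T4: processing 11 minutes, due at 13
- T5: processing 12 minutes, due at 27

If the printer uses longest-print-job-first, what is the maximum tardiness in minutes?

30

LPT (decreasing processing time): T5 T4 T1 T3 T2.
T5: 0→12, due 27, tardiness 0
T4: 12→23, due 13, tardiness 10
T1: 23→33, due 11, tardiness 22
T3: 33→42, due 12, tardiness 30
T2: 42→49, due 24, tardiness 25
Maximum = 30.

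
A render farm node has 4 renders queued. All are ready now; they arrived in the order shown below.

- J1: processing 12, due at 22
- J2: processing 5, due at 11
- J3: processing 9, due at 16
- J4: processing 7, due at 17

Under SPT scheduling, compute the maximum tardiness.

11

SPT (increasing processing time): J2 J4 J3 J1.
J2: 0→5, due 11, tardiness 0
J4: 5→12, due 17, tardiness 0
J3: 12→21, due 16, tardiness 5
J1: 21→33, due 22, tardiness 11
Maximum = 11.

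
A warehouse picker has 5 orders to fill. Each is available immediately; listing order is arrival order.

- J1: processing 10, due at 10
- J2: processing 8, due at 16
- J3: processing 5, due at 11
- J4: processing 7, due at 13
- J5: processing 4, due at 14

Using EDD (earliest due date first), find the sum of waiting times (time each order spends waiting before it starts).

73

EDD (increasing due date): J1 J3 J4 J5 J2.
J1: waits 0, runs 0→10
J3: waits 10, runs 10→15
J4: waits 15, runs 15→22
J5: waits 22, runs 22→26
J2: waits 26, runs 26→34
Sum = 0+10+15+22+26 = 73.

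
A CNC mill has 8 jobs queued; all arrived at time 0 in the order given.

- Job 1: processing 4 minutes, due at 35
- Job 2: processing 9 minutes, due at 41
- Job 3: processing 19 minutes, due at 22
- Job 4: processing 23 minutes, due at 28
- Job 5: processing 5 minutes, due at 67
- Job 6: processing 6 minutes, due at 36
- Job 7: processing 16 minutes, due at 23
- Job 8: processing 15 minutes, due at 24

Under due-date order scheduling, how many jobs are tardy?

7

EDD (increasing due date): Job 3 Job 7 Job 8 Job 4 Job 1 Job 6 Job 2 Job 5.
Job 3: 0→19, due 22, tardiness 0
Job 7: 19→35, due 23, tardiness 12
Job 8: 35→50, due 24, tardiness 26
Job 4: 50→73, due 28, tardiness 45
Job 1: 73→77, due 35, tardiness 42
Job 6: 77→83, due 36, tardiness 47
Job 2: 83→92, due 41, tardiness 51
Job 5: 92→97, due 67, tardiness 30
Late jobs: 7.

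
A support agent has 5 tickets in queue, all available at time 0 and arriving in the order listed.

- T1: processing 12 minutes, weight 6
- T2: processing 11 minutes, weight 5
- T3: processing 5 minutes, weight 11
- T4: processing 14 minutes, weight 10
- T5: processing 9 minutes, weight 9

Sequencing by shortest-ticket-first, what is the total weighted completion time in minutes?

SPT (increasing processing time): T3 T5 T2 T1 T4.
T3: finishes 5, weight 11, w·C = 55
T5: finishes 14, weight 9, w·C = 126
T2: finishes 25, weight 5, w·C = 125
T1: finishes 37, weight 6, w·C = 222
T4: finishes 51, weight 10, w·C = 510
Sum = 55+126+125+222+510 = 1038.

1038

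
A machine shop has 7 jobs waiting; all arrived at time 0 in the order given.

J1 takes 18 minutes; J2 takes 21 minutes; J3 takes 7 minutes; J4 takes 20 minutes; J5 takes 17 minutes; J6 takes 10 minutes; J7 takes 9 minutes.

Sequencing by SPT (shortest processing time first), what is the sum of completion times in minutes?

336

SPT (increasing processing time): J3 J7 J6 J5 J1 J4 J2.
J3: 0→7
J7: 7→16
J6: 16→26
J5: 26→43
J1: 43→61
J4: 61→81
J2: 81→102
Sum = 7+16+26+43+61+81+102 = 336.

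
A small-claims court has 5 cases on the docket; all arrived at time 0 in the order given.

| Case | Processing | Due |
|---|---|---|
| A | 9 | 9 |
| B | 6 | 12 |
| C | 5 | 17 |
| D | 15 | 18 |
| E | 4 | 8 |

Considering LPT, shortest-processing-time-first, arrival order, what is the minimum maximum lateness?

LPT (decreasing processing time): D A B C E.
D: 0→15, due 18, lateness -3
A: 15→24, due 9, lateness 15
B: 24→30, due 12, lateness 18
C: 30→35, due 17, lateness 18
E: 35→39, due 8, lateness 31
Maximum = 31.
SPT (increasing processing time): E C B A D.
E: 0→4, due 8, lateness -4
C: 4→9, due 17, lateness -8
B: 9→15, due 12, lateness 3
A: 15→24, due 9, lateness 15
D: 24→39, due 18, lateness 21
Maximum = 21.
FIFO (arrival order): A B C D E.
A: 0→9, due 9, lateness 0
B: 9→15, due 12, lateness 3
C: 15→20, due 17, lateness 3
D: 20→35, due 18, lateness 17
E: 35→39, due 8, lateness 31
Maximum = 31.
LPT 31, SPT 21, FIFO 31 → minimum 21.

21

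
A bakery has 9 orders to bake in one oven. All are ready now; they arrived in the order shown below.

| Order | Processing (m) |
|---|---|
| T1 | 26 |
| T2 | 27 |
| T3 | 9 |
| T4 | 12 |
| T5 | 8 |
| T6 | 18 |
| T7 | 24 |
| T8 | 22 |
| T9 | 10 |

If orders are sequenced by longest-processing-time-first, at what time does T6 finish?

117

LPT (decreasing processing time): T2 T1 T7 T8 T6 T4 T9 T3 T5.
T2: 0→27
T1: 27→53
T7: 53→77
T8: 77→99
T6: 99→117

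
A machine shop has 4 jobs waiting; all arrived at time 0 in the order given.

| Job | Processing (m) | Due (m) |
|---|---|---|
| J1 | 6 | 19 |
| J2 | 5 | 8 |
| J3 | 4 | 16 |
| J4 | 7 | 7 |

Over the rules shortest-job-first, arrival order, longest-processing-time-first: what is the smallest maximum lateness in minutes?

SPT (increasing processing time): J3 J2 J1 J4.
J3: 0→4, due 16, lateness -12
J2: 4→9, due 8, lateness 1
J1: 9→15, due 19, lateness -4
J4: 15→22, due 7, lateness 15
Maximum = 15.
FIFO (arrival order): J1 J2 J3 J4.
J1: 0→6, due 19, lateness -13
J2: 6→11, due 8, lateness 3
J3: 11→15, due 16, lateness -1
J4: 15→22, due 7, lateness 15
Maximum = 15.
LPT (decreasing processing time): J4 J1 J2 J3.
J4: 0→7, due 7, lateness 0
J1: 7→13, due 19, lateness -6
J2: 13→18, due 8, lateness 10
J3: 18→22, due 16, lateness 6
Maximum = 10.
SPT 15, FIFO 15, LPT 10 → minimum 10.

10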